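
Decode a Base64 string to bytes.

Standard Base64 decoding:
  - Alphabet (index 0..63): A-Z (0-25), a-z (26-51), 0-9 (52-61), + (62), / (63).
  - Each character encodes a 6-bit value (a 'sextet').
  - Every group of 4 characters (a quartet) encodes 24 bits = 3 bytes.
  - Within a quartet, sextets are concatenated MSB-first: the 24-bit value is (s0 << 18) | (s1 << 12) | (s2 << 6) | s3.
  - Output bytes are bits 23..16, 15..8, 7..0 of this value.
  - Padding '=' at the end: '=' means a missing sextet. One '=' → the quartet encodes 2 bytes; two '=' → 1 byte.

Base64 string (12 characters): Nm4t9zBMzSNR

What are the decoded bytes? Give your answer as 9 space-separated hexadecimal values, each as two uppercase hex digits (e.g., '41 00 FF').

After char 0 ('N'=13): chars_in_quartet=1 acc=0xD bytes_emitted=0
After char 1 ('m'=38): chars_in_quartet=2 acc=0x366 bytes_emitted=0
After char 2 ('4'=56): chars_in_quartet=3 acc=0xD9B8 bytes_emitted=0
After char 3 ('t'=45): chars_in_quartet=4 acc=0x366E2D -> emit 36 6E 2D, reset; bytes_emitted=3
After char 4 ('9'=61): chars_in_quartet=1 acc=0x3D bytes_emitted=3
After char 5 ('z'=51): chars_in_quartet=2 acc=0xF73 bytes_emitted=3
After char 6 ('B'=1): chars_in_quartet=3 acc=0x3DCC1 bytes_emitted=3
After char 7 ('M'=12): chars_in_quartet=4 acc=0xF7304C -> emit F7 30 4C, reset; bytes_emitted=6
After char 8 ('z'=51): chars_in_quartet=1 acc=0x33 bytes_emitted=6
After char 9 ('S'=18): chars_in_quartet=2 acc=0xCD2 bytes_emitted=6
After char 10 ('N'=13): chars_in_quartet=3 acc=0x3348D bytes_emitted=6
After char 11 ('R'=17): chars_in_quartet=4 acc=0xCD2351 -> emit CD 23 51, reset; bytes_emitted=9

Answer: 36 6E 2D F7 30 4C CD 23 51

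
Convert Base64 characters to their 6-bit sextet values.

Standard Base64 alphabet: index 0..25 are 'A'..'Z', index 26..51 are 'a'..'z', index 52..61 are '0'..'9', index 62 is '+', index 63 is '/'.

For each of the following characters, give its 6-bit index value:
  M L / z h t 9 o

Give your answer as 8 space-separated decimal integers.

'M': A..Z range, ord('M') − ord('A') = 12
'L': A..Z range, ord('L') − ord('A') = 11
'/': index 63
'z': a..z range, 26 + ord('z') − ord('a') = 51
'h': a..z range, 26 + ord('h') − ord('a') = 33
't': a..z range, 26 + ord('t') − ord('a') = 45
'9': 0..9 range, 52 + ord('9') − ord('0') = 61
'o': a..z range, 26 + ord('o') − ord('a') = 40

Answer: 12 11 63 51 33 45 61 40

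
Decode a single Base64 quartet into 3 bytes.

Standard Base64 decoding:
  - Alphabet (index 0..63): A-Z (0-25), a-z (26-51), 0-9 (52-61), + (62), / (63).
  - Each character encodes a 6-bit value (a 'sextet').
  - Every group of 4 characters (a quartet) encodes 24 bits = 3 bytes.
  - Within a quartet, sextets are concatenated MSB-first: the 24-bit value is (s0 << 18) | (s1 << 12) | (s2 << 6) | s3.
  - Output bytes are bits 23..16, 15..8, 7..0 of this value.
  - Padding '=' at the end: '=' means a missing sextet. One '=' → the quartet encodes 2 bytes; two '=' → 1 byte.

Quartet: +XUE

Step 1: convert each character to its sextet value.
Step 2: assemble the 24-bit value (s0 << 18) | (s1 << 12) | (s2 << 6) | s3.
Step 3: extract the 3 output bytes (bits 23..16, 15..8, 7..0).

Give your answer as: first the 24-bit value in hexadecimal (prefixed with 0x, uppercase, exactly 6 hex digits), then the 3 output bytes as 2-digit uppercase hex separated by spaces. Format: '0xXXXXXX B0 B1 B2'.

Answer: 0xF97504 F9 75 04

Derivation:
Sextets: +=62, X=23, U=20, E=4
24-bit: (62<<18) | (23<<12) | (20<<6) | 4
      = 0xF80000 | 0x017000 | 0x000500 | 0x000004
      = 0xF97504
Bytes: (v>>16)&0xFF=F9, (v>>8)&0xFF=75, v&0xFF=04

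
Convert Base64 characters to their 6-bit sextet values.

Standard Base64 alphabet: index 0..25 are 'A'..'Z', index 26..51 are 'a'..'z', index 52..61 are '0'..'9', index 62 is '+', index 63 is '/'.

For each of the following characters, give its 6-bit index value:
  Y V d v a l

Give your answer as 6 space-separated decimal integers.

'Y': A..Z range, ord('Y') − ord('A') = 24
'V': A..Z range, ord('V') − ord('A') = 21
'd': a..z range, 26 + ord('d') − ord('a') = 29
'v': a..z range, 26 + ord('v') − ord('a') = 47
'a': a..z range, 26 + ord('a') − ord('a') = 26
'l': a..z range, 26 + ord('l') − ord('a') = 37

Answer: 24 21 29 47 26 37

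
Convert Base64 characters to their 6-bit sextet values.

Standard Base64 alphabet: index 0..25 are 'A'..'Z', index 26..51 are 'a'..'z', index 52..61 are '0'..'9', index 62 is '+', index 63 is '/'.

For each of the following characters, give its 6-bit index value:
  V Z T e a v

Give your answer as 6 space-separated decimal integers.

Answer: 21 25 19 30 26 47

Derivation:
'V': A..Z range, ord('V') − ord('A') = 21
'Z': A..Z range, ord('Z') − ord('A') = 25
'T': A..Z range, ord('T') − ord('A') = 19
'e': a..z range, 26 + ord('e') − ord('a') = 30
'a': a..z range, 26 + ord('a') − ord('a') = 26
'v': a..z range, 26 + ord('v') − ord('a') = 47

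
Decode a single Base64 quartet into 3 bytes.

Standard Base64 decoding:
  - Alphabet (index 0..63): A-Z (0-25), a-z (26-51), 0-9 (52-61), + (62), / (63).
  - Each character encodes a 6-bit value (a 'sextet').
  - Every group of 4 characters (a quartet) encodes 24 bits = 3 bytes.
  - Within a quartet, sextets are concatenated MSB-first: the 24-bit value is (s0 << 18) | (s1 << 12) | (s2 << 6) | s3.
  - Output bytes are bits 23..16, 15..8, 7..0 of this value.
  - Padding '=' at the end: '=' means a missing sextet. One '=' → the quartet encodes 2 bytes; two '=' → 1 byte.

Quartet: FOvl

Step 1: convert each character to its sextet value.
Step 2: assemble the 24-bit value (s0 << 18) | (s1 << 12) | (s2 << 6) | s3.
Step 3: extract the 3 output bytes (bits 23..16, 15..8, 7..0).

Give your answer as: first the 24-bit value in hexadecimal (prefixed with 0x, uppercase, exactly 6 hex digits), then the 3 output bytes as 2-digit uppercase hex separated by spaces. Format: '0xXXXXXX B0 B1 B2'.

Answer: 0x14EBE5 14 EB E5

Derivation:
Sextets: F=5, O=14, v=47, l=37
24-bit: (5<<18) | (14<<12) | (47<<6) | 37
      = 0x140000 | 0x00E000 | 0x000BC0 | 0x000025
      = 0x14EBE5
Bytes: (v>>16)&0xFF=14, (v>>8)&0xFF=EB, v&0xFF=E5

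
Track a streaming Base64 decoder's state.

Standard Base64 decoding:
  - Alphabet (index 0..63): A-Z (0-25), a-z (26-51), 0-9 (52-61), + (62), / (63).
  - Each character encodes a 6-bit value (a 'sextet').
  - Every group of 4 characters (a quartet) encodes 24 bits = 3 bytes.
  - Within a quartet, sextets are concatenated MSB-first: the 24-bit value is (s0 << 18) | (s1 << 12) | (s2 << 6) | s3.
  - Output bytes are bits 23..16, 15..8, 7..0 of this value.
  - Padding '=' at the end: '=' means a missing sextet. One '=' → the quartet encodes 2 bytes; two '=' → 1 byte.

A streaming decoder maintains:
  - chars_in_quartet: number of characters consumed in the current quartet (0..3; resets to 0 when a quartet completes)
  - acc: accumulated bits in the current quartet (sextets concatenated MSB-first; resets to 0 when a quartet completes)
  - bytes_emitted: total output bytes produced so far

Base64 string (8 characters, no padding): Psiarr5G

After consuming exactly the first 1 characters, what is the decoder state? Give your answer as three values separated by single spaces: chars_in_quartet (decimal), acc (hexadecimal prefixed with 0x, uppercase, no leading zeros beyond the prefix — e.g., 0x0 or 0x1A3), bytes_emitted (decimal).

Answer: 1 0xF 0

Derivation:
After char 0 ('P'=15): chars_in_quartet=1 acc=0xF bytes_emitted=0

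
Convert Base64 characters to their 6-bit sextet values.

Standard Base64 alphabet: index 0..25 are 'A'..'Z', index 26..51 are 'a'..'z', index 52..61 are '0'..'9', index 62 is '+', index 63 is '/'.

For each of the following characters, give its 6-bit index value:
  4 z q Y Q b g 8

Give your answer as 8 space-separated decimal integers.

Answer: 56 51 42 24 16 27 32 60

Derivation:
'4': 0..9 range, 52 + ord('4') − ord('0') = 56
'z': a..z range, 26 + ord('z') − ord('a') = 51
'q': a..z range, 26 + ord('q') − ord('a') = 42
'Y': A..Z range, ord('Y') − ord('A') = 24
'Q': A..Z range, ord('Q') − ord('A') = 16
'b': a..z range, 26 + ord('b') − ord('a') = 27
'g': a..z range, 26 + ord('g') − ord('a') = 32
'8': 0..9 range, 52 + ord('8') − ord('0') = 60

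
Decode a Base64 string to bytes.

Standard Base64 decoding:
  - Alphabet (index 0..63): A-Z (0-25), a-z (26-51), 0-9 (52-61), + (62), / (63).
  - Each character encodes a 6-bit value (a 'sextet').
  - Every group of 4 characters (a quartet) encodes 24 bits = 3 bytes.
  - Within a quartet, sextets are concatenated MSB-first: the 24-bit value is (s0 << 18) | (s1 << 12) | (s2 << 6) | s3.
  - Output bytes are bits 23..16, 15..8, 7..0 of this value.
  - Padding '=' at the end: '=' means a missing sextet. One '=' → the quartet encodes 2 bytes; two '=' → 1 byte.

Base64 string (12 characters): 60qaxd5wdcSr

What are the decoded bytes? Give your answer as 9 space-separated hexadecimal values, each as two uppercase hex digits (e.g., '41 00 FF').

Answer: EB 4A 9A C5 DE 70 75 C4 AB

Derivation:
After char 0 ('6'=58): chars_in_quartet=1 acc=0x3A bytes_emitted=0
After char 1 ('0'=52): chars_in_quartet=2 acc=0xEB4 bytes_emitted=0
After char 2 ('q'=42): chars_in_quartet=3 acc=0x3AD2A bytes_emitted=0
After char 3 ('a'=26): chars_in_quartet=4 acc=0xEB4A9A -> emit EB 4A 9A, reset; bytes_emitted=3
After char 4 ('x'=49): chars_in_quartet=1 acc=0x31 bytes_emitted=3
After char 5 ('d'=29): chars_in_quartet=2 acc=0xC5D bytes_emitted=3
After char 6 ('5'=57): chars_in_quartet=3 acc=0x31779 bytes_emitted=3
After char 7 ('w'=48): chars_in_quartet=4 acc=0xC5DE70 -> emit C5 DE 70, reset; bytes_emitted=6
After char 8 ('d'=29): chars_in_quartet=1 acc=0x1D bytes_emitted=6
After char 9 ('c'=28): chars_in_quartet=2 acc=0x75C bytes_emitted=6
After char 10 ('S'=18): chars_in_quartet=3 acc=0x1D712 bytes_emitted=6
After char 11 ('r'=43): chars_in_quartet=4 acc=0x75C4AB -> emit 75 C4 AB, reset; bytes_emitted=9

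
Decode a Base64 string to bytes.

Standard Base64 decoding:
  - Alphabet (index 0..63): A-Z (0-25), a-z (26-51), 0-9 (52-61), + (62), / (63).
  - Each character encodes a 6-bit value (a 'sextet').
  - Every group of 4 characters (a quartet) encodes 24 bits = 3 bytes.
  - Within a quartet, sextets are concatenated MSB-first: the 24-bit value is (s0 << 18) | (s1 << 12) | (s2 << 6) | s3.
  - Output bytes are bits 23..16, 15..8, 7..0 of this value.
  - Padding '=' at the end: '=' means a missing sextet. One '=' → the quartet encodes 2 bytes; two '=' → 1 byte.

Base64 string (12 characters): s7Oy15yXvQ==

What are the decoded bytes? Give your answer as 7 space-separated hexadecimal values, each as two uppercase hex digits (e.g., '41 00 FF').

After char 0 ('s'=44): chars_in_quartet=1 acc=0x2C bytes_emitted=0
After char 1 ('7'=59): chars_in_quartet=2 acc=0xB3B bytes_emitted=0
After char 2 ('O'=14): chars_in_quartet=3 acc=0x2CECE bytes_emitted=0
After char 3 ('y'=50): chars_in_quartet=4 acc=0xB3B3B2 -> emit B3 B3 B2, reset; bytes_emitted=3
After char 4 ('1'=53): chars_in_quartet=1 acc=0x35 bytes_emitted=3
After char 5 ('5'=57): chars_in_quartet=2 acc=0xD79 bytes_emitted=3
After char 6 ('y'=50): chars_in_quartet=3 acc=0x35E72 bytes_emitted=3
After char 7 ('X'=23): chars_in_quartet=4 acc=0xD79C97 -> emit D7 9C 97, reset; bytes_emitted=6
After char 8 ('v'=47): chars_in_quartet=1 acc=0x2F bytes_emitted=6
After char 9 ('Q'=16): chars_in_quartet=2 acc=0xBD0 bytes_emitted=6
Padding '==': partial quartet acc=0xBD0 -> emit BD; bytes_emitted=7

Answer: B3 B3 B2 D7 9C 97 BD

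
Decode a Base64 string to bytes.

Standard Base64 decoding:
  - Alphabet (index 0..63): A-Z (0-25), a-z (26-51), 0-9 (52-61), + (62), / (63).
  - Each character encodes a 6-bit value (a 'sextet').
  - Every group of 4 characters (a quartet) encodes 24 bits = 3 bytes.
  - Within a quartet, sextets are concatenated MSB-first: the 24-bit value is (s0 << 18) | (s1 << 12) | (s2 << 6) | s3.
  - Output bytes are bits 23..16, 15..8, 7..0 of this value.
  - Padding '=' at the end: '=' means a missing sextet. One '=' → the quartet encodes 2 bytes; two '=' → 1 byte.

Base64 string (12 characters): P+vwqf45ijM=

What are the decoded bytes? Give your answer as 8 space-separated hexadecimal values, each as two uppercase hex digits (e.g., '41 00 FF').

Answer: 3F EB F0 A9 FE 39 8A 33

Derivation:
After char 0 ('P'=15): chars_in_quartet=1 acc=0xF bytes_emitted=0
After char 1 ('+'=62): chars_in_quartet=2 acc=0x3FE bytes_emitted=0
After char 2 ('v'=47): chars_in_quartet=3 acc=0xFFAF bytes_emitted=0
After char 3 ('w'=48): chars_in_quartet=4 acc=0x3FEBF0 -> emit 3F EB F0, reset; bytes_emitted=3
After char 4 ('q'=42): chars_in_quartet=1 acc=0x2A bytes_emitted=3
After char 5 ('f'=31): chars_in_quartet=2 acc=0xA9F bytes_emitted=3
After char 6 ('4'=56): chars_in_quartet=3 acc=0x2A7F8 bytes_emitted=3
After char 7 ('5'=57): chars_in_quartet=4 acc=0xA9FE39 -> emit A9 FE 39, reset; bytes_emitted=6
After char 8 ('i'=34): chars_in_quartet=1 acc=0x22 bytes_emitted=6
After char 9 ('j'=35): chars_in_quartet=2 acc=0x8A3 bytes_emitted=6
After char 10 ('M'=12): chars_in_quartet=3 acc=0x228CC bytes_emitted=6
Padding '=': partial quartet acc=0x228CC -> emit 8A 33; bytes_emitted=8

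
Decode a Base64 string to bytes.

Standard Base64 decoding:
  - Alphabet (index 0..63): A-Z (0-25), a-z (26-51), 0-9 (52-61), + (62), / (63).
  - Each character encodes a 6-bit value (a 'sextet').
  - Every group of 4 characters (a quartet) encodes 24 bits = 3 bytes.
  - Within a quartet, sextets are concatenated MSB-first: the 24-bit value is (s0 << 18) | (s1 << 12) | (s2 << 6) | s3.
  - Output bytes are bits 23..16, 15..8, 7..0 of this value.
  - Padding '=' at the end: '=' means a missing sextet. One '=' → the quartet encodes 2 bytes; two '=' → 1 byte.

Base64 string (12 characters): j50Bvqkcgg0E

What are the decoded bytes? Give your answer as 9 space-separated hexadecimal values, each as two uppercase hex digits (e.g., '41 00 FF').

Answer: 8F 9D 01 BE A9 1C 82 0D 04

Derivation:
After char 0 ('j'=35): chars_in_quartet=1 acc=0x23 bytes_emitted=0
After char 1 ('5'=57): chars_in_quartet=2 acc=0x8F9 bytes_emitted=0
After char 2 ('0'=52): chars_in_quartet=3 acc=0x23E74 bytes_emitted=0
After char 3 ('B'=1): chars_in_quartet=4 acc=0x8F9D01 -> emit 8F 9D 01, reset; bytes_emitted=3
After char 4 ('v'=47): chars_in_quartet=1 acc=0x2F bytes_emitted=3
After char 5 ('q'=42): chars_in_quartet=2 acc=0xBEA bytes_emitted=3
After char 6 ('k'=36): chars_in_quartet=3 acc=0x2FAA4 bytes_emitted=3
After char 7 ('c'=28): chars_in_quartet=4 acc=0xBEA91C -> emit BE A9 1C, reset; bytes_emitted=6
After char 8 ('g'=32): chars_in_quartet=1 acc=0x20 bytes_emitted=6
After char 9 ('g'=32): chars_in_quartet=2 acc=0x820 bytes_emitted=6
After char 10 ('0'=52): chars_in_quartet=3 acc=0x20834 bytes_emitted=6
After char 11 ('E'=4): chars_in_quartet=4 acc=0x820D04 -> emit 82 0D 04, reset; bytes_emitted=9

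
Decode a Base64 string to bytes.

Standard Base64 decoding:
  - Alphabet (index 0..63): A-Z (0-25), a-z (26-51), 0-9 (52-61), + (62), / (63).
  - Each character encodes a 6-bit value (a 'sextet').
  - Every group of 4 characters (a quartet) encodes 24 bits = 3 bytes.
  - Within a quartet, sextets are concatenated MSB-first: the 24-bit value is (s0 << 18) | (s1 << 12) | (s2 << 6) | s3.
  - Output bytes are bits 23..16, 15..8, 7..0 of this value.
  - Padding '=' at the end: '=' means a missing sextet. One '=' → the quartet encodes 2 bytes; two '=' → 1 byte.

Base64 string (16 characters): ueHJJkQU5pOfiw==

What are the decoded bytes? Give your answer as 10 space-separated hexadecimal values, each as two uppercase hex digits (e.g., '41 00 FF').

Answer: B9 E1 C9 26 44 14 E6 93 9F 8B

Derivation:
After char 0 ('u'=46): chars_in_quartet=1 acc=0x2E bytes_emitted=0
After char 1 ('e'=30): chars_in_quartet=2 acc=0xB9E bytes_emitted=0
After char 2 ('H'=7): chars_in_quartet=3 acc=0x2E787 bytes_emitted=0
After char 3 ('J'=9): chars_in_quartet=4 acc=0xB9E1C9 -> emit B9 E1 C9, reset; bytes_emitted=3
After char 4 ('J'=9): chars_in_quartet=1 acc=0x9 bytes_emitted=3
After char 5 ('k'=36): chars_in_quartet=2 acc=0x264 bytes_emitted=3
After char 6 ('Q'=16): chars_in_quartet=3 acc=0x9910 bytes_emitted=3
After char 7 ('U'=20): chars_in_quartet=4 acc=0x264414 -> emit 26 44 14, reset; bytes_emitted=6
After char 8 ('5'=57): chars_in_quartet=1 acc=0x39 bytes_emitted=6
After char 9 ('p'=41): chars_in_quartet=2 acc=0xE69 bytes_emitted=6
After char 10 ('O'=14): chars_in_quartet=3 acc=0x39A4E bytes_emitted=6
After char 11 ('f'=31): chars_in_quartet=4 acc=0xE6939F -> emit E6 93 9F, reset; bytes_emitted=9
After char 12 ('i'=34): chars_in_quartet=1 acc=0x22 bytes_emitted=9
After char 13 ('w'=48): chars_in_quartet=2 acc=0x8B0 bytes_emitted=9
Padding '==': partial quartet acc=0x8B0 -> emit 8B; bytes_emitted=10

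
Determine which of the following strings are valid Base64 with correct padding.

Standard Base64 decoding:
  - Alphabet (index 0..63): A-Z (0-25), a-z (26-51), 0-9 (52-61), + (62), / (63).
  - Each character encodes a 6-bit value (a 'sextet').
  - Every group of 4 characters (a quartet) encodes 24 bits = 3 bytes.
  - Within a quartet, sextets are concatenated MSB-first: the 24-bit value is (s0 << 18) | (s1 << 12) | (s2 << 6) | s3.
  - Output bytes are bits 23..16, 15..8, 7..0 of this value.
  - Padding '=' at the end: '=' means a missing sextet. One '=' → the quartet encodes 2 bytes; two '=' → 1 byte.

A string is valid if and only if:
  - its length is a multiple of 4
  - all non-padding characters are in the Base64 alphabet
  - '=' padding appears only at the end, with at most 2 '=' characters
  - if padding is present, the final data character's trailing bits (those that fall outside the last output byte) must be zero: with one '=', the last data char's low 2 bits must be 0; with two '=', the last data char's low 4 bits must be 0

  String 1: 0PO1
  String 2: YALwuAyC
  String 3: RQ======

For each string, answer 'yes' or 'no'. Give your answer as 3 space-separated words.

Answer: yes yes no

Derivation:
String 1: '0PO1' → valid
String 2: 'YALwuAyC' → valid
String 3: 'RQ======' → invalid (6 pad chars (max 2))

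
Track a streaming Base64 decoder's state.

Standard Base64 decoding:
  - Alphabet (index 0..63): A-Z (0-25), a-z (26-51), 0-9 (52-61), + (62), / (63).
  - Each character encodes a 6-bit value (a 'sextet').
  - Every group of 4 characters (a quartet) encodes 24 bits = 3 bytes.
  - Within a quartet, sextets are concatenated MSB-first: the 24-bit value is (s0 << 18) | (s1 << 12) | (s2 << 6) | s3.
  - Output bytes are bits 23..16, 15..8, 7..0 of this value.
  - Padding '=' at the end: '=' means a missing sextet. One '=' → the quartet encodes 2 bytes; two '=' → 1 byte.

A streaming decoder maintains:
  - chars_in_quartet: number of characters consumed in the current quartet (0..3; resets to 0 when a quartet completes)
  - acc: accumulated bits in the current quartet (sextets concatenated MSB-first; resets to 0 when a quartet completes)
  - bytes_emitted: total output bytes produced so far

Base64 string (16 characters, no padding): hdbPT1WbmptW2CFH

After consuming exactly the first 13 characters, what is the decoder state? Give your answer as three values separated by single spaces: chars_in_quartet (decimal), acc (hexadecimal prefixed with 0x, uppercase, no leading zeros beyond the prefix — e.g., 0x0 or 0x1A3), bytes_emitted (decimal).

After char 0 ('h'=33): chars_in_quartet=1 acc=0x21 bytes_emitted=0
After char 1 ('d'=29): chars_in_quartet=2 acc=0x85D bytes_emitted=0
After char 2 ('b'=27): chars_in_quartet=3 acc=0x2175B bytes_emitted=0
After char 3 ('P'=15): chars_in_quartet=4 acc=0x85D6CF -> emit 85 D6 CF, reset; bytes_emitted=3
After char 4 ('T'=19): chars_in_quartet=1 acc=0x13 bytes_emitted=3
After char 5 ('1'=53): chars_in_quartet=2 acc=0x4F5 bytes_emitted=3
After char 6 ('W'=22): chars_in_quartet=3 acc=0x13D56 bytes_emitted=3
After char 7 ('b'=27): chars_in_quartet=4 acc=0x4F559B -> emit 4F 55 9B, reset; bytes_emitted=6
After char 8 ('m'=38): chars_in_quartet=1 acc=0x26 bytes_emitted=6
After char 9 ('p'=41): chars_in_quartet=2 acc=0x9A9 bytes_emitted=6
After char 10 ('t'=45): chars_in_quartet=3 acc=0x26A6D bytes_emitted=6
After char 11 ('W'=22): chars_in_quartet=4 acc=0x9A9B56 -> emit 9A 9B 56, reset; bytes_emitted=9
After char 12 ('2'=54): chars_in_quartet=1 acc=0x36 bytes_emitted=9

Answer: 1 0x36 9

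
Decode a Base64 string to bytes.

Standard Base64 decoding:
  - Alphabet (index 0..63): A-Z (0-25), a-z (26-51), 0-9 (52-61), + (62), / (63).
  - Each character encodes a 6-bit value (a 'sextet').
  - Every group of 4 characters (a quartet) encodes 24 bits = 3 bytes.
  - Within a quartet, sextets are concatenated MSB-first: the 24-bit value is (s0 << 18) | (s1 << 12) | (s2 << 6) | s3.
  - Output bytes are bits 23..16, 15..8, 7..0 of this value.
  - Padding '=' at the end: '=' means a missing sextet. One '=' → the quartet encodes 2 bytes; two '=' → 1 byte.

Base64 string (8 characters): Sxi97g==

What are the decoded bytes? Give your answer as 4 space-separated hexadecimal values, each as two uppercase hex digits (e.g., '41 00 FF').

After char 0 ('S'=18): chars_in_quartet=1 acc=0x12 bytes_emitted=0
After char 1 ('x'=49): chars_in_quartet=2 acc=0x4B1 bytes_emitted=0
After char 2 ('i'=34): chars_in_quartet=3 acc=0x12C62 bytes_emitted=0
After char 3 ('9'=61): chars_in_quartet=4 acc=0x4B18BD -> emit 4B 18 BD, reset; bytes_emitted=3
After char 4 ('7'=59): chars_in_quartet=1 acc=0x3B bytes_emitted=3
After char 5 ('g'=32): chars_in_quartet=2 acc=0xEE0 bytes_emitted=3
Padding '==': partial quartet acc=0xEE0 -> emit EE; bytes_emitted=4

Answer: 4B 18 BD EE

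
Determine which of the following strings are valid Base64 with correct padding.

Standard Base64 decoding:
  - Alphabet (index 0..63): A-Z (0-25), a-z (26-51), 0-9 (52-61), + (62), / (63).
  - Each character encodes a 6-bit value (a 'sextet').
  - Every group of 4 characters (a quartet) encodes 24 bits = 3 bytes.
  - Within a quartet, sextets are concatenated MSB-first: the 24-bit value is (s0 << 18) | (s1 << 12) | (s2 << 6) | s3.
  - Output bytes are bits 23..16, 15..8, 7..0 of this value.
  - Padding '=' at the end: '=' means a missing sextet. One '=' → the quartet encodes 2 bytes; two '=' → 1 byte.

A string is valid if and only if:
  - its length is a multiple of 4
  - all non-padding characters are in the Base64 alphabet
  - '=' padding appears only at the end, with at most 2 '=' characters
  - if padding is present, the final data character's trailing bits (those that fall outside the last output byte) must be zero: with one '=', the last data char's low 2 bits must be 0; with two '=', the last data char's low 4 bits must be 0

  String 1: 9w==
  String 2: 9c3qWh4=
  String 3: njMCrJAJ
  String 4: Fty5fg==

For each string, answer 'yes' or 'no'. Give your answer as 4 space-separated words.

Answer: yes yes yes yes

Derivation:
String 1: '9w==' → valid
String 2: '9c3qWh4=' → valid
String 3: 'njMCrJAJ' → valid
String 4: 'Fty5fg==' → valid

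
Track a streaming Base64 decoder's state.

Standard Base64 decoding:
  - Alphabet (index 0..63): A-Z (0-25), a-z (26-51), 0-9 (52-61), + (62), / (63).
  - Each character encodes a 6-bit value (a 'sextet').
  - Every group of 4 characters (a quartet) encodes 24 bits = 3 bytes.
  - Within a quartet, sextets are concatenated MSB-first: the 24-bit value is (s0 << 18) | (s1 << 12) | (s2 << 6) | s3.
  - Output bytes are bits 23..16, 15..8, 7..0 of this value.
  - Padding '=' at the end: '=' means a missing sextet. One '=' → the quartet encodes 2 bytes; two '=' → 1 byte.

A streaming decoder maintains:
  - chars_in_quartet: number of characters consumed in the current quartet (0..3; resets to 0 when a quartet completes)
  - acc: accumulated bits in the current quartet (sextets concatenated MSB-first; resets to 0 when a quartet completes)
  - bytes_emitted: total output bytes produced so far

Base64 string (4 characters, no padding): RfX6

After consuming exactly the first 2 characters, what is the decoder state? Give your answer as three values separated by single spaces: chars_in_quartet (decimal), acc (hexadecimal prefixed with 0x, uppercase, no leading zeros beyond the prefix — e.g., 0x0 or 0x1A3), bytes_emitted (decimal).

After char 0 ('R'=17): chars_in_quartet=1 acc=0x11 bytes_emitted=0
After char 1 ('f'=31): chars_in_quartet=2 acc=0x45F bytes_emitted=0

Answer: 2 0x45F 0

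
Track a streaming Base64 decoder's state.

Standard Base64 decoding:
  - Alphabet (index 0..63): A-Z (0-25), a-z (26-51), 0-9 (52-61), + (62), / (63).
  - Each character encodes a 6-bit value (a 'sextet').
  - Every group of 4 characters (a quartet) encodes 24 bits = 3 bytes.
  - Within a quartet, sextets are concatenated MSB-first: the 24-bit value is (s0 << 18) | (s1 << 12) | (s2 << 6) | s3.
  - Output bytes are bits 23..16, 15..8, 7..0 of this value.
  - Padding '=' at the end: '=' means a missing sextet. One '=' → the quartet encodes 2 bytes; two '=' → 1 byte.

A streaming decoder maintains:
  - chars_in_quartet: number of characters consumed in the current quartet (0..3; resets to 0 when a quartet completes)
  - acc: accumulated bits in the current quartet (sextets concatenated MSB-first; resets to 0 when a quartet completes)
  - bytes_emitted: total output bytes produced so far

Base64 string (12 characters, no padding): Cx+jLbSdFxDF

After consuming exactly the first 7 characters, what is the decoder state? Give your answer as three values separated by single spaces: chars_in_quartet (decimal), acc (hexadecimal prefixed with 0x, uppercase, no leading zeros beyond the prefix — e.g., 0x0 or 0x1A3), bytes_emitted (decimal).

Answer: 3 0xB6D2 3

Derivation:
After char 0 ('C'=2): chars_in_quartet=1 acc=0x2 bytes_emitted=0
After char 1 ('x'=49): chars_in_quartet=2 acc=0xB1 bytes_emitted=0
After char 2 ('+'=62): chars_in_quartet=3 acc=0x2C7E bytes_emitted=0
After char 3 ('j'=35): chars_in_quartet=4 acc=0xB1FA3 -> emit 0B 1F A3, reset; bytes_emitted=3
After char 4 ('L'=11): chars_in_quartet=1 acc=0xB bytes_emitted=3
After char 5 ('b'=27): chars_in_quartet=2 acc=0x2DB bytes_emitted=3
After char 6 ('S'=18): chars_in_quartet=3 acc=0xB6D2 bytes_emitted=3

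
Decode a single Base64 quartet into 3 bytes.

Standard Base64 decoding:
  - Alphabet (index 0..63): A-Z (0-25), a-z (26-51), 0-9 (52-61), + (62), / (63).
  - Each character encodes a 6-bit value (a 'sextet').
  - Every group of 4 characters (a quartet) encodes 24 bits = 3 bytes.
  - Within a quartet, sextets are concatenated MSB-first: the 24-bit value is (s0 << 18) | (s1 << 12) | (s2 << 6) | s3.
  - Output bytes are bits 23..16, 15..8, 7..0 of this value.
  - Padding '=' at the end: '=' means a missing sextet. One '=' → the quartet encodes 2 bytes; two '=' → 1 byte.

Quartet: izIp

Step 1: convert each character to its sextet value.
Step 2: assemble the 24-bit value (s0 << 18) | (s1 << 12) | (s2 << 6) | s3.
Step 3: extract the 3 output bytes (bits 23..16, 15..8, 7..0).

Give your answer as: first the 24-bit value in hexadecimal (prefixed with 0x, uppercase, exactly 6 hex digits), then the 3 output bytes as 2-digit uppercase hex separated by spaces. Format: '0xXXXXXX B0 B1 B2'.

Answer: 0x8B3229 8B 32 29

Derivation:
Sextets: i=34, z=51, I=8, p=41
24-bit: (34<<18) | (51<<12) | (8<<6) | 41
      = 0x880000 | 0x033000 | 0x000200 | 0x000029
      = 0x8B3229
Bytes: (v>>16)&0xFF=8B, (v>>8)&0xFF=32, v&0xFF=29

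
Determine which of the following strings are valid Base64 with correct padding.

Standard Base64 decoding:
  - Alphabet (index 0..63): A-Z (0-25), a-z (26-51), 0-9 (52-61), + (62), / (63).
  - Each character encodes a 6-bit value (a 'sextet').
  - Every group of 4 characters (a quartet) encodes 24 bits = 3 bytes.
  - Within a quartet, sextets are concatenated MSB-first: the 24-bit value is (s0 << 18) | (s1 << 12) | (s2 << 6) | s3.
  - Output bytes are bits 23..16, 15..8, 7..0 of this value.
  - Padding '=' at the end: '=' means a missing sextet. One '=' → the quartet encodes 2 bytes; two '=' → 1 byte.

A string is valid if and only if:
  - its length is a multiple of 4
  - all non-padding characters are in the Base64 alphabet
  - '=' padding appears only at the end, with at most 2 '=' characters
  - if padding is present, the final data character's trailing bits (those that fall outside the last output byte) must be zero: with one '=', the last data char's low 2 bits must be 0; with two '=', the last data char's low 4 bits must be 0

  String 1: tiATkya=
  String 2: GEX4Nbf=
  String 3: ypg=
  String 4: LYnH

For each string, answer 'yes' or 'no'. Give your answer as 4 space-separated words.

String 1: 'tiATkya=' → invalid (bad trailing bits)
String 2: 'GEX4Nbf=' → invalid (bad trailing bits)
String 3: 'ypg=' → valid
String 4: 'LYnH' → valid

Answer: no no yes yes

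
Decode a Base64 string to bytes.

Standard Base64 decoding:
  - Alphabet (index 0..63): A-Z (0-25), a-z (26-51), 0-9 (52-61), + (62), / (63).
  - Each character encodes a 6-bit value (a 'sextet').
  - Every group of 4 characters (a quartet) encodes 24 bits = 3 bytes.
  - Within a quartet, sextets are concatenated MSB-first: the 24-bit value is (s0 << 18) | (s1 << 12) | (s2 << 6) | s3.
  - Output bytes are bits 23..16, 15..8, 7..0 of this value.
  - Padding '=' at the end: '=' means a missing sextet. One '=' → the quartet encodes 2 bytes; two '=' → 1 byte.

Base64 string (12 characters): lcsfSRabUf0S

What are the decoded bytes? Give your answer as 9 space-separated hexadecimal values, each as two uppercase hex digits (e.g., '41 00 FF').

Answer: 95 CB 1F 49 16 9B 51 FD 12

Derivation:
After char 0 ('l'=37): chars_in_quartet=1 acc=0x25 bytes_emitted=0
After char 1 ('c'=28): chars_in_quartet=2 acc=0x95C bytes_emitted=0
After char 2 ('s'=44): chars_in_quartet=3 acc=0x2572C bytes_emitted=0
After char 3 ('f'=31): chars_in_quartet=4 acc=0x95CB1F -> emit 95 CB 1F, reset; bytes_emitted=3
After char 4 ('S'=18): chars_in_quartet=1 acc=0x12 bytes_emitted=3
After char 5 ('R'=17): chars_in_quartet=2 acc=0x491 bytes_emitted=3
After char 6 ('a'=26): chars_in_quartet=3 acc=0x1245A bytes_emitted=3
After char 7 ('b'=27): chars_in_quartet=4 acc=0x49169B -> emit 49 16 9B, reset; bytes_emitted=6
After char 8 ('U'=20): chars_in_quartet=1 acc=0x14 bytes_emitted=6
After char 9 ('f'=31): chars_in_quartet=2 acc=0x51F bytes_emitted=6
After char 10 ('0'=52): chars_in_quartet=3 acc=0x147F4 bytes_emitted=6
After char 11 ('S'=18): chars_in_quartet=4 acc=0x51FD12 -> emit 51 FD 12, reset; bytes_emitted=9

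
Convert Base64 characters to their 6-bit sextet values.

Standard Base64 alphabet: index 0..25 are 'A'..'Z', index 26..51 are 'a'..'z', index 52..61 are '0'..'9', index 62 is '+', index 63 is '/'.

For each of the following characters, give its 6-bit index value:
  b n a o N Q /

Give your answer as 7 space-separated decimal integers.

Answer: 27 39 26 40 13 16 63

Derivation:
'b': a..z range, 26 + ord('b') − ord('a') = 27
'n': a..z range, 26 + ord('n') − ord('a') = 39
'a': a..z range, 26 + ord('a') − ord('a') = 26
'o': a..z range, 26 + ord('o') − ord('a') = 40
'N': A..Z range, ord('N') − ord('A') = 13
'Q': A..Z range, ord('Q') − ord('A') = 16
'/': index 63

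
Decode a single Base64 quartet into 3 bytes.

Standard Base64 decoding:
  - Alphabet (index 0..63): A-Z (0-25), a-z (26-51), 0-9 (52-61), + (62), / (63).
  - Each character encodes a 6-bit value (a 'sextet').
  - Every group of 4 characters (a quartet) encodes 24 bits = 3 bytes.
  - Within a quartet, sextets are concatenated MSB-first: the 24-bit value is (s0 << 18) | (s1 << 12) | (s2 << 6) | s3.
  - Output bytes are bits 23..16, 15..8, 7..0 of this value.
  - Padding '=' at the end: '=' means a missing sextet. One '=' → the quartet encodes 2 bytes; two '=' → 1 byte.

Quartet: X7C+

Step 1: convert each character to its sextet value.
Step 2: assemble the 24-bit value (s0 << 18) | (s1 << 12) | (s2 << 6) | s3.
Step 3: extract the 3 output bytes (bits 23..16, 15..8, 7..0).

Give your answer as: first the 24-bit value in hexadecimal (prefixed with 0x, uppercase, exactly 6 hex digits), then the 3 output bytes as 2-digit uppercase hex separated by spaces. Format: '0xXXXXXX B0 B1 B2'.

Answer: 0x5FB0BE 5F B0 BE

Derivation:
Sextets: X=23, 7=59, C=2, +=62
24-bit: (23<<18) | (59<<12) | (2<<6) | 62
      = 0x5C0000 | 0x03B000 | 0x000080 | 0x00003E
      = 0x5FB0BE
Bytes: (v>>16)&0xFF=5F, (v>>8)&0xFF=B0, v&0xFF=BE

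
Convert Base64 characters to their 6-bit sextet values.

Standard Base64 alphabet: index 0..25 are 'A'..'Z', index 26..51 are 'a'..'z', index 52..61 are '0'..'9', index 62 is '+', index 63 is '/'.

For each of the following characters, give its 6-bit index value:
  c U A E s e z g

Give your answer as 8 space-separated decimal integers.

'c': a..z range, 26 + ord('c') − ord('a') = 28
'U': A..Z range, ord('U') − ord('A') = 20
'A': A..Z range, ord('A') − ord('A') = 0
'E': A..Z range, ord('E') − ord('A') = 4
's': a..z range, 26 + ord('s') − ord('a') = 44
'e': a..z range, 26 + ord('e') − ord('a') = 30
'z': a..z range, 26 + ord('z') − ord('a') = 51
'g': a..z range, 26 + ord('g') − ord('a') = 32

Answer: 28 20 0 4 44 30 51 32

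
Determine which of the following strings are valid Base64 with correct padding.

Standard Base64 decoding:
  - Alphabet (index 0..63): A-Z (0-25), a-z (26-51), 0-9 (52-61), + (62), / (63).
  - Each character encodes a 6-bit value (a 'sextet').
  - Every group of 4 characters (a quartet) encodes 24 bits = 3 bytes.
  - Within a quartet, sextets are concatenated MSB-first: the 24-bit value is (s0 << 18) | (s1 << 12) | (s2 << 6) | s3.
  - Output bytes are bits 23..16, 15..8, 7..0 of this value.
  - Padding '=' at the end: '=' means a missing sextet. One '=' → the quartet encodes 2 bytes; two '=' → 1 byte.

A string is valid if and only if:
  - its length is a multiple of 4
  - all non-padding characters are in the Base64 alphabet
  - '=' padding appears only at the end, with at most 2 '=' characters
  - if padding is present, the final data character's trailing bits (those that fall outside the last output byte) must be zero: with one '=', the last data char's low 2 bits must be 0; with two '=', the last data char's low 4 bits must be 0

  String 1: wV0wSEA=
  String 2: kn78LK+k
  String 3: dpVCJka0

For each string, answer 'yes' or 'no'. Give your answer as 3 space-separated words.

String 1: 'wV0wSEA=' → valid
String 2: 'kn78LK+k' → valid
String 3: 'dpVCJka0' → valid

Answer: yes yes yes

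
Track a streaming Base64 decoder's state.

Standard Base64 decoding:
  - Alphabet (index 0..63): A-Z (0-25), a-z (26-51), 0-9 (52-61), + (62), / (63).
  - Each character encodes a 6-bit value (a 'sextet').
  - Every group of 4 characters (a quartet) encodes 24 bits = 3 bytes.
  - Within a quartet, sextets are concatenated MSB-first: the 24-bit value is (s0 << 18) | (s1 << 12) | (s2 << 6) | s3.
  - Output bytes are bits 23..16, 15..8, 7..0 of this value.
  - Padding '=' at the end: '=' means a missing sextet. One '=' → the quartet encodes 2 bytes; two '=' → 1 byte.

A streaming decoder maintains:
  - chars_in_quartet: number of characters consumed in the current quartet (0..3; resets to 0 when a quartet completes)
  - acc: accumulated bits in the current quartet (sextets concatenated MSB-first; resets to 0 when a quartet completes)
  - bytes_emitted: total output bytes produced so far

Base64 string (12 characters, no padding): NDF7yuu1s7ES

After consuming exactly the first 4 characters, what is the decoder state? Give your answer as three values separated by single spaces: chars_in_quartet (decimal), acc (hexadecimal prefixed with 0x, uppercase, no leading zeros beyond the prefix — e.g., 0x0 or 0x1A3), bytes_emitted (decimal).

Answer: 0 0x0 3

Derivation:
After char 0 ('N'=13): chars_in_quartet=1 acc=0xD bytes_emitted=0
After char 1 ('D'=3): chars_in_quartet=2 acc=0x343 bytes_emitted=0
After char 2 ('F'=5): chars_in_quartet=3 acc=0xD0C5 bytes_emitted=0
After char 3 ('7'=59): chars_in_quartet=4 acc=0x34317B -> emit 34 31 7B, reset; bytes_emitted=3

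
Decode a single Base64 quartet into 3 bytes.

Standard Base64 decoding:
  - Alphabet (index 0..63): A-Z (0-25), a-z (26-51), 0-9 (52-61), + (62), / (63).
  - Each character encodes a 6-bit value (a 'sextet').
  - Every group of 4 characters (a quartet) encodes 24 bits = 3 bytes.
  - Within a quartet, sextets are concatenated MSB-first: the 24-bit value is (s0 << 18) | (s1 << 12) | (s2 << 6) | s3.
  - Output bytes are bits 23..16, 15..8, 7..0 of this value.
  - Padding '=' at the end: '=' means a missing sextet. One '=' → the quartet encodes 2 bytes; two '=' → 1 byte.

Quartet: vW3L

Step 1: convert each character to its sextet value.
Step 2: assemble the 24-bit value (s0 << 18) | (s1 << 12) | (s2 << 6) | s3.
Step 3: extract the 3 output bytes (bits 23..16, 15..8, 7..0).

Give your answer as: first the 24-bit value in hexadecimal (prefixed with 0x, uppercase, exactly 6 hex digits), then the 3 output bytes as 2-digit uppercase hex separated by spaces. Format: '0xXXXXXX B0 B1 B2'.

Answer: 0xBD6DCB BD 6D CB

Derivation:
Sextets: v=47, W=22, 3=55, L=11
24-bit: (47<<18) | (22<<12) | (55<<6) | 11
      = 0xBC0000 | 0x016000 | 0x000DC0 | 0x00000B
      = 0xBD6DCB
Bytes: (v>>16)&0xFF=BD, (v>>8)&0xFF=6D, v&0xFF=CB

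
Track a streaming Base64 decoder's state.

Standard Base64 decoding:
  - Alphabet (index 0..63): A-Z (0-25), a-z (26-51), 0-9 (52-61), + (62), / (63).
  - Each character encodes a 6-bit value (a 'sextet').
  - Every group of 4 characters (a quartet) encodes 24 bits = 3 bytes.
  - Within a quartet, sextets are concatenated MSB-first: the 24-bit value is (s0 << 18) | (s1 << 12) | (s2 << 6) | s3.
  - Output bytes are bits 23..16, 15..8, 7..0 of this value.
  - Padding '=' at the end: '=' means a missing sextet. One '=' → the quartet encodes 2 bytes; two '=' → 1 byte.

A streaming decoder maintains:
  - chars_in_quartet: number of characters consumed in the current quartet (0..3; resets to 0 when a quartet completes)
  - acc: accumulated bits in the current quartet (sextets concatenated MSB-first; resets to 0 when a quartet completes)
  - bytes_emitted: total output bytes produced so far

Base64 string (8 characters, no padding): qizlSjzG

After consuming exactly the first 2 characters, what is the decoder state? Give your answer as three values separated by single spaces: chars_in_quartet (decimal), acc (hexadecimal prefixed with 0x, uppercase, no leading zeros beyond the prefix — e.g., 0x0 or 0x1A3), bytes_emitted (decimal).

Answer: 2 0xAA2 0

Derivation:
After char 0 ('q'=42): chars_in_quartet=1 acc=0x2A bytes_emitted=0
After char 1 ('i'=34): chars_in_quartet=2 acc=0xAA2 bytes_emitted=0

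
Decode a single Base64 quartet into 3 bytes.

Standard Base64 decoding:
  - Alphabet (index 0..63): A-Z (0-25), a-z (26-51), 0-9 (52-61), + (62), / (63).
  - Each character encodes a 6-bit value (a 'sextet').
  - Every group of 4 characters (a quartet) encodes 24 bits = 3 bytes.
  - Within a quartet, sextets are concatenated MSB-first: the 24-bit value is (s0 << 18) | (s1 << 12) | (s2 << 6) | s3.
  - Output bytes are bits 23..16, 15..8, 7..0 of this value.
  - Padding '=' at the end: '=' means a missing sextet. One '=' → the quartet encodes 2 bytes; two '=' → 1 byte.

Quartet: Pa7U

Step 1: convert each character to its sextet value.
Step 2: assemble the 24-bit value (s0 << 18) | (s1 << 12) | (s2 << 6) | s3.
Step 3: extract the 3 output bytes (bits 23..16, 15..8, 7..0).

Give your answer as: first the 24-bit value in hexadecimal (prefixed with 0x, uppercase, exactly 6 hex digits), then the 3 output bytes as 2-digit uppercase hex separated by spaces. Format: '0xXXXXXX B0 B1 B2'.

Sextets: P=15, a=26, 7=59, U=20
24-bit: (15<<18) | (26<<12) | (59<<6) | 20
      = 0x3C0000 | 0x01A000 | 0x000EC0 | 0x000014
      = 0x3DAED4
Bytes: (v>>16)&0xFF=3D, (v>>8)&0xFF=AE, v&0xFF=D4

Answer: 0x3DAED4 3D AE D4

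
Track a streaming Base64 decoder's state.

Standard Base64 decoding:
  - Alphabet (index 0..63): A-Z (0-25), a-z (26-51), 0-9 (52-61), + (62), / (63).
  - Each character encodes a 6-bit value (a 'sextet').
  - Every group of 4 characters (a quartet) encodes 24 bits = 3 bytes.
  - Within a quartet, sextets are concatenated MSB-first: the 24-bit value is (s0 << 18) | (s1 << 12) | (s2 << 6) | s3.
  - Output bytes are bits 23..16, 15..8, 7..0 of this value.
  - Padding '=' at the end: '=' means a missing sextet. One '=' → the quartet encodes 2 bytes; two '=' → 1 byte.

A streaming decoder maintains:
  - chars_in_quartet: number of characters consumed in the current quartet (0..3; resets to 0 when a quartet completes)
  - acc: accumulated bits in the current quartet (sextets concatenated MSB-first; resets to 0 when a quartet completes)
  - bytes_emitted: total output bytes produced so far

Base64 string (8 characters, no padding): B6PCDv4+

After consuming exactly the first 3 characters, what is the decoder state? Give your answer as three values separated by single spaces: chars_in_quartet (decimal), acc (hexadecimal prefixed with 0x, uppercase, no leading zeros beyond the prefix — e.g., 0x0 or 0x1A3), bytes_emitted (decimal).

After char 0 ('B'=1): chars_in_quartet=1 acc=0x1 bytes_emitted=0
After char 1 ('6'=58): chars_in_quartet=2 acc=0x7A bytes_emitted=0
After char 2 ('P'=15): chars_in_quartet=3 acc=0x1E8F bytes_emitted=0

Answer: 3 0x1E8F 0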